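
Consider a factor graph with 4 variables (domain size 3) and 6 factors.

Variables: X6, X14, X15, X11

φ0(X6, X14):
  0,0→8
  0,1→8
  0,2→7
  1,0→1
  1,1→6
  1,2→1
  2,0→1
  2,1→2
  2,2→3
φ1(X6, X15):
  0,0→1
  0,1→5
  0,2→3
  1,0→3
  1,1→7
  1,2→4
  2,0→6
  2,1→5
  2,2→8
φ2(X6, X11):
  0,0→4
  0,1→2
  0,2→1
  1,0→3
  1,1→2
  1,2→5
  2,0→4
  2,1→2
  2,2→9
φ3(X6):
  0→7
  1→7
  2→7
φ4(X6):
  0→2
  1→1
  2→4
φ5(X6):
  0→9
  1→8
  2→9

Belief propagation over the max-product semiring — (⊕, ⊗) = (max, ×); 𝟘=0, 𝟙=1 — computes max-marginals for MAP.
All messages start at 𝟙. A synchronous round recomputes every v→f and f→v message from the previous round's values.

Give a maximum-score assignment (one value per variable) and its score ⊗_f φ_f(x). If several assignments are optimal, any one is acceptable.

assignment: (X6=2, X14=2, X15=2, X11=2); score = 54432

init: all messages = 𝟙 over 3 values
r1 m[φ0→X6] = [8, 6, 3]
r1 m[φ0→X14] = [8, 8, 7]
r1 m[φ1→X6] = [5, 7, 8]
r1 m[φ1→X15] = [6, 7, 8]
r1 m[φ2→X6] = [4, 5, 9]
r1 m[φ2→X11] = [4, 2, 9]
r1 m[φ3→X6] = [7, 7, 7]
r1 m[φ4→X6] = [2, 1, 4]
r1 m[φ5→X6] = [9, 8, 9]
r1 m[X6→φ0] = [1, 1, 1]
r1 m[X6→φ1] = [1, 1, 1]
r1 m[X6→φ2] = [1, 1, 1]
r1 m[X6→φ3] = [1, 1, 1]
r1 m[X6→φ4] = [1, 1, 1]
r1 m[X6→φ5] = [1, 1, 1]
r1 m[X14→φ0] = [1, 1, 1]
r1 m[X15→φ1] = [1, 1, 1]
r1 m[X11→φ2] = [1, 1, 1]
r2 m[φ0→X6] = [8, 6, 3]
r2 m[φ0→X14] = [8, 8, 7]
r2 m[φ1→X6] = [5, 7, 8]
r2 m[φ1→X15] = [6, 7, 8]
r2 m[φ2→X6] = [4, 5, 9]
r2 m[φ2→X11] = [4, 2, 9]
r2 m[φ3→X6] = [7, 7, 7]
r2 m[φ4→X6] = [2, 1, 4]
r2 m[φ5→X6] = [9, 8, 9]
r2 m[X6→φ0] = [2520, 1960, 18144]
r2 m[X6→φ1] = [4032, 1680, 6804]
r2 m[X6→φ2] = [5040, 2352, 6048]
r2 m[X6→φ3] = [2880, 1680, 7776]
r2 m[X6→φ4] = [10080, 11760, 13608]
r2 m[X6→φ5] = [2240, 1470, 6048]
r2 m[X14→φ0] = [1, 1, 1]
r2 m[X15→φ1] = [1, 1, 1]
r2 m[X11→φ2] = [1, 1, 1]
r3 m[φ0→X6] = [8, 6, 3]
r3 m[φ0→X14] = [20160, 36288, 54432]
r3 m[φ1→X6] = [5, 7, 8]
r3 m[φ1→X15] = [40824, 34020, 54432]
r3 m[φ2→X6] = [4, 5, 9]
r3 m[φ2→X11] = [24192, 12096, 54432]
r3 m[φ3→X6] = [7, 7, 7]
r3 m[φ4→X6] = [2, 1, 4]
r3 m[φ5→X6] = [9, 8, 9]
r3 m[X6→φ0] = [2520, 1960, 18144]
r3 m[X6→φ1] = [4032, 1680, 6804]
r3 m[X6→φ2] = [5040, 2352, 6048]
r3 m[X6→φ3] = [2880, 1680, 7776]
r3 m[X6→φ4] = [10080, 11760, 13608]
r3 m[X6→φ5] = [2240, 1470, 6048]
r3 m[X14→φ0] = [1, 1, 1]
r3 m[X15→φ1] = [1, 1, 1]
r3 m[X11→φ2] = [1, 1, 1]
r4 m[φ0→X6] = [8, 6, 3]
r4 m[φ0→X14] = [20160, 36288, 54432]
r4 m[φ1→X6] = [5, 7, 8]
r4 m[φ1→X15] = [40824, 34020, 54432]
r4 m[φ2→X6] = [4, 5, 9]
r4 m[φ2→X11] = [24192, 12096, 54432]
r4 m[φ3→X6] = [7, 7, 7]
r4 m[φ4→X6] = [2, 1, 4]
r4 m[φ5→X6] = [9, 8, 9]
r4 m[X6→φ0] = [2520, 1960, 18144]
r4 m[X6→φ1] = [4032, 1680, 6804]
r4 m[X6→φ2] = [5040, 2352, 6048]
r4 m[X6→φ3] = [2880, 1680, 7776]
r4 m[X6→φ4] = [10080, 11760, 13608]
r4 m[X6→φ5] = [2240, 1470, 6048]
r4 m[X14→φ0] = [1, 1, 1]
r4 m[X15→φ1] = [1, 1, 1]
r4 m[X11→φ2] = [1, 1, 1]
fixed point reached at round 4
traceback from X6: (X6=2, X14=2, X15=2, X11=2), score=54432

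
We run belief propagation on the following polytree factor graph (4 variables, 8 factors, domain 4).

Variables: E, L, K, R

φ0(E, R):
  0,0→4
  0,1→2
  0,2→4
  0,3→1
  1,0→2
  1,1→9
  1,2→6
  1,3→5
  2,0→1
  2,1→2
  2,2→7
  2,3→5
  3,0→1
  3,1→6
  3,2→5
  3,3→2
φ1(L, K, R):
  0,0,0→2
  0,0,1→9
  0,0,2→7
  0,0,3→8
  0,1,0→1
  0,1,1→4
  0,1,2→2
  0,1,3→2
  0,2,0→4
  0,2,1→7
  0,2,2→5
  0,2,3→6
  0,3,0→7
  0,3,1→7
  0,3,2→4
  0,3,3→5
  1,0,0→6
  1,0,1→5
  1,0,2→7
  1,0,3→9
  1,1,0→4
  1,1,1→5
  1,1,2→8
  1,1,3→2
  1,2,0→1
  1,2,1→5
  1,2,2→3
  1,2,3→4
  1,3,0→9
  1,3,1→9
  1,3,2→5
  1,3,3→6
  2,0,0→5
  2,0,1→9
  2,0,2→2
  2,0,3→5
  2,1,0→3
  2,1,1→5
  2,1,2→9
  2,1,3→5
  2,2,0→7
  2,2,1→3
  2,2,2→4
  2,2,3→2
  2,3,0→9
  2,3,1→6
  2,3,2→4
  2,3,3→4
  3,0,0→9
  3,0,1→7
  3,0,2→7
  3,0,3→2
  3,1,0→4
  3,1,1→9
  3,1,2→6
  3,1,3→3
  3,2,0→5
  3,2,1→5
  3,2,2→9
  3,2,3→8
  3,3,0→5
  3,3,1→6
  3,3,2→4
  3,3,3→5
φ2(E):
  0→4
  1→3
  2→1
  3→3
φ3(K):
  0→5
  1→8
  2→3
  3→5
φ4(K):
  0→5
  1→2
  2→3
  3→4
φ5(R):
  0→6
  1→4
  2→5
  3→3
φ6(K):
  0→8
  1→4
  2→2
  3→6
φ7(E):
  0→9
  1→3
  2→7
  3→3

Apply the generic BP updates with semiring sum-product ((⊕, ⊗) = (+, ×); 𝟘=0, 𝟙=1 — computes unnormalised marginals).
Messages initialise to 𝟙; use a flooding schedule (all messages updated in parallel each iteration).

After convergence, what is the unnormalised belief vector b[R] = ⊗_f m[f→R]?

init: all messages = 𝟙 over 4 values
r1 m[φ0→E] = [11, 22, 15, 14]
r1 m[φ0→R] = [8, 19, 22, 13]
r1 m[φ1→L] = [80, 88, 82, 94]
r1 m[φ1→K] = [99, 72, 78, 95]
r1 m[φ1→R] = [81, 101, 86, 76]
r1 m[φ2→E] = [4, 3, 1, 3]
r1 m[φ3→K] = [5, 8, 3, 5]
r1 m[φ4→K] = [5, 2, 3, 4]
r1 m[φ5→R] = [6, 4, 5, 3]
r1 m[φ6→K] = [8, 4, 2, 6]
r1 m[φ7→E] = [9, 3, 7, 3]
r1 m[E→φ0] = [1, 1, 1, 1]
r1 m[E→φ2] = [1, 1, 1, 1]
r1 m[E→φ7] = [1, 1, 1, 1]
r1 m[L→φ1] = [1, 1, 1, 1]
r1 m[K→φ1] = [1, 1, 1, 1]
r1 m[K→φ3] = [1, 1, 1, 1]
r1 m[K→φ4] = [1, 1, 1, 1]
r1 m[K→φ6] = [1, 1, 1, 1]
r1 m[R→φ0] = [1, 1, 1, 1]
r1 m[R→φ1] = [1, 1, 1, 1]
r1 m[R→φ5] = [1, 1, 1, 1]
r2 m[φ0→E] = [11, 22, 15, 14]
r2 m[φ0→R] = [8, 19, 22, 13]
r2 m[φ1→L] = [80, 88, 82, 94]
r2 m[φ1→K] = [99, 72, 78, 95]
r2 m[φ1→R] = [81, 101, 86, 76]
r2 m[φ2→E] = [4, 3, 1, 3]
r2 m[φ3→K] = [5, 8, 3, 5]
r2 m[φ4→K] = [5, 2, 3, 4]
r2 m[φ5→R] = [6, 4, 5, 3]
r2 m[φ6→K] = [8, 4, 2, 6]
r2 m[φ7→E] = [9, 3, 7, 3]
r2 m[E→φ0] = [36, 9, 7, 9]
r2 m[E→φ2] = [99, 66, 105, 42]
r2 m[E→φ7] = [44, 66, 15, 42]
r2 m[L→φ1] = [1, 1, 1, 1]
r2 m[K→φ1] = [200, 64, 18, 120]
r2 m[K→φ3] = [3960, 576, 468, 2280]
r2 m[K→φ4] = [3960, 2304, 468, 2850]
r2 m[K→φ6] = [2475, 1152, 702, 1900]
r2 m[R→φ0] = [486, 404, 430, 228]
r2 m[R→φ1] = [48, 76, 110, 39]
r2 m[R→φ5] = [648, 1919, 1892, 988]
r3 m[φ0→E] = [4700, 8328, 5444, 5516]
r3 m[φ0→R] = [178, 221, 292, 134]
r3 m[φ1→L] = [621504, 700172, 574732, 662508]
r3 m[φ1→K] = [6802, 5542, 5426, 6218]
r3 m[φ1→R] = [9074, 11192, 8618, 8328]
r3 m[φ2→E] = [4, 3, 1, 3]
r3 m[φ3→K] = [5, 8, 3, 5]
r3 m[φ4→K] = [5, 2, 3, 4]
r3 m[φ5→R] = [6, 4, 5, 3]
r3 m[φ6→K] = [8, 4, 2, 6]
r3 m[φ7→E] = [9, 3, 7, 3]
r3 m[E→φ0] = [36, 9, 7, 9]
r3 m[E→φ2] = [99, 66, 105, 42]
r3 m[E→φ7] = [44, 66, 15, 42]
r3 m[L→φ1] = [1, 1, 1, 1]
r3 m[K→φ1] = [200, 64, 18, 120]
r3 m[K→φ3] = [3960, 576, 468, 2280]
r3 m[K→φ4] = [3960, 2304, 468, 2850]
r3 m[K→φ6] = [2475, 1152, 702, 1900]
r3 m[R→φ0] = [486, 404, 430, 228]
r3 m[R→φ1] = [48, 76, 110, 39]
r3 m[R→φ5] = [648, 1919, 1892, 988]
r4 m[φ0→E] = [4700, 8328, 5444, 5516]
r4 m[φ0→R] = [178, 221, 292, 134]
r4 m[φ1→L] = [621504, 700172, 574732, 662508]
r4 m[φ1→K] = [6802, 5542, 5426, 6218]
r4 m[φ1→R] = [9074, 11192, 8618, 8328]
r4 m[φ2→E] = [4, 3, 1, 3]
r4 m[φ3→K] = [5, 8, 3, 5]
r4 m[φ4→K] = [5, 2, 3, 4]
r4 m[φ5→R] = [6, 4, 5, 3]
r4 m[φ6→K] = [8, 4, 2, 6]
r4 m[φ7→E] = [9, 3, 7, 3]
r4 m[E→φ0] = [36, 9, 7, 9]
r4 m[E→φ2] = [42300, 24984, 38108, 16548]
r4 m[E→φ7] = [18800, 24984, 5444, 16548]
r4 m[L→φ1] = [1, 1, 1, 1]
r4 m[K→φ1] = [200, 64, 18, 120]
r4 m[K→φ3] = [272080, 44336, 32556, 149232]
r4 m[K→φ4] = [272080, 177344, 32556, 186540]
r4 m[K→φ6] = [170050, 88672, 48834, 124360]
r4 m[R→φ0] = [54444, 44768, 43090, 24984]
r4 m[R→φ1] = [1068, 884, 1460, 402]
r4 m[R→φ5] = [1615172, 2473432, 2516456, 1115952]
r5 m[φ0→E] = [504656, 895260, 570530, 588470]
r5 m[φ0→R] = [178, 221, 292, 134]
r5 m[φ1→L] = [8183368, 9768632, 8088312, 9474584]
r5 m[φ1→K] = [93244, 74472, 74536, 89652]
r5 m[φ1→R] = [9074, 11192, 8618, 8328]
r5 m[φ2→E] = [4, 3, 1, 3]
r5 m[φ3→K] = [5, 8, 3, 5]
r5 m[φ4→K] = [5, 2, 3, 4]
r5 m[φ5→R] = [6, 4, 5, 3]
r5 m[φ6→K] = [8, 4, 2, 6]
r5 m[φ7→E] = [9, 3, 7, 3]
r5 m[E→φ0] = [36, 9, 7, 9]
r5 m[E→φ2] = [42300, 24984, 38108, 16548]
r5 m[E→φ7] = [18800, 24984, 5444, 16548]
r5 m[L→φ1] = [1, 1, 1, 1]
r5 m[K→φ1] = [200, 64, 18, 120]
r5 m[K→φ3] = [272080, 44336, 32556, 149232]
r5 m[K→φ4] = [272080, 177344, 32556, 186540]
r5 m[K→φ6] = [170050, 88672, 48834, 124360]
r5 m[R→φ0] = [54444, 44768, 43090, 24984]
r5 m[R→φ1] = [1068, 884, 1460, 402]
r5 m[R→φ5] = [1615172, 2473432, 2516456, 1115952]
r6 m[φ0→E] = [504656, 895260, 570530, 588470]
r6 m[φ0→R] = [178, 221, 292, 134]
r6 m[φ1→L] = [8183368, 9768632, 8088312, 9474584]
r6 m[φ1→K] = [93244, 74472, 74536, 89652]
r6 m[φ1→R] = [9074, 11192, 8618, 8328]
r6 m[φ2→E] = [4, 3, 1, 3]
r6 m[φ3→K] = [5, 8, 3, 5]
r6 m[φ4→K] = [5, 2, 3, 4]
r6 m[φ5→R] = [6, 4, 5, 3]
r6 m[φ6→K] = [8, 4, 2, 6]
r6 m[φ7→E] = [9, 3, 7, 3]
r6 m[E→φ0] = [36, 9, 7, 9]
r6 m[E→φ2] = [4541904, 2685780, 3993710, 1765410]
r6 m[E→φ7] = [2018624, 2685780, 570530, 1765410]
r6 m[L→φ1] = [1, 1, 1, 1]
r6 m[K→φ1] = [200, 64, 18, 120]
r6 m[K→φ3] = [3729760, 595776, 447216, 2151648]
r6 m[K→φ4] = [3729760, 2383104, 447216, 2689560]
r6 m[K→φ6] = [2331100, 1191552, 670824, 1793040]
r6 m[R→φ0] = [54444, 44768, 43090, 24984]
r6 m[R→φ1] = [1068, 884, 1460, 402]
r6 m[R→φ5] = [1615172, 2473432, 2516456, 1115952]
r7 m[φ0→E] = [504656, 895260, 570530, 588470]
r7 m[φ0→R] = [178, 221, 292, 134]
r7 m[φ1→L] = [8183368, 9768632, 8088312, 9474584]
r7 m[φ1→K] = [93244, 74472, 74536, 89652]
r7 m[φ1→R] = [9074, 11192, 8618, 8328]
r7 m[φ2→E] = [4, 3, 1, 3]
r7 m[φ3→K] = [5, 8, 3, 5]
r7 m[φ4→K] = [5, 2, 3, 4]
r7 m[φ5→R] = [6, 4, 5, 3]
r7 m[φ6→K] = [8, 4, 2, 6]
r7 m[φ7→E] = [9, 3, 7, 3]
r7 m[E→φ0] = [36, 9, 7, 9]
r7 m[E→φ2] = [4541904, 2685780, 3993710, 1765410]
r7 m[E→φ7] = [2018624, 2685780, 570530, 1765410]
r7 m[L→φ1] = [1, 1, 1, 1]
r7 m[K→φ1] = [200, 64, 18, 120]
r7 m[K→φ3] = [3729760, 595776, 447216, 2151648]
r7 m[K→φ4] = [3729760, 2383104, 447216, 2689560]
r7 m[K→φ6] = [2331100, 1191552, 670824, 1793040]
r7 m[R→φ0] = [54444, 44768, 43090, 24984]
r7 m[R→φ1] = [1068, 884, 1460, 402]
r7 m[R→φ5] = [1615172, 2473432, 2516456, 1115952]
fixed point reached at round 7
b[R] = ⊗ incoming = [9691032, 9893728, 12582280, 3347856]

b[R] = [9691032, 9893728, 12582280, 3347856]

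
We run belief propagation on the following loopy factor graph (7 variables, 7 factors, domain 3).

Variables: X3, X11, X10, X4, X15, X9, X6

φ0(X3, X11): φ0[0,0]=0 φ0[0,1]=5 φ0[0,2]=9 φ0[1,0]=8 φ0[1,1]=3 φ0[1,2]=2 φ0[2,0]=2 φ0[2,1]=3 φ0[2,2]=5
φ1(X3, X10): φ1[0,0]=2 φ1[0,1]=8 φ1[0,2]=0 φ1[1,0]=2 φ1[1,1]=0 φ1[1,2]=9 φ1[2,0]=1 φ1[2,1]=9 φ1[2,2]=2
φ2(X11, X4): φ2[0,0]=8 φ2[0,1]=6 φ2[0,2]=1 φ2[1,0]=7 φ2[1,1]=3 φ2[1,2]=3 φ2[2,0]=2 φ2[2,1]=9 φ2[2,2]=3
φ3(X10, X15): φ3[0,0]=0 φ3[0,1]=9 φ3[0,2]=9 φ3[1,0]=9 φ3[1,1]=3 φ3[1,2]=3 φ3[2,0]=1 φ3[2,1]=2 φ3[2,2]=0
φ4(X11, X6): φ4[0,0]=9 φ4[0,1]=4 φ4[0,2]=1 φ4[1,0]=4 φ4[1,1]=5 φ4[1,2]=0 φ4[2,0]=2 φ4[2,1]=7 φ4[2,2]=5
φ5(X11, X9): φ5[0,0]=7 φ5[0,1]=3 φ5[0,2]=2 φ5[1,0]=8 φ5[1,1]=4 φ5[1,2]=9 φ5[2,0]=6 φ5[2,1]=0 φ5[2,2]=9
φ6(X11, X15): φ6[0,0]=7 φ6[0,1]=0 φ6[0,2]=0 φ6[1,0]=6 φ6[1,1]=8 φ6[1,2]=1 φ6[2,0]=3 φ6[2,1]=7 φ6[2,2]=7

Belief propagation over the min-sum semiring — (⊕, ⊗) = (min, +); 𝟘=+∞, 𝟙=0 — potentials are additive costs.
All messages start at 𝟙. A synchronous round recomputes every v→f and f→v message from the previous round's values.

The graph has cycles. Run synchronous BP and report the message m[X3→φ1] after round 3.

message @ round 3 = [0, 2, 2]

init: all messages = 𝟙 over 3 values
r1 m[φ0→X3] = [0, 2, 2]
r1 m[φ0→X11] = [0, 3, 2]
r1 m[φ1→X3] = [0, 0, 1]
r1 m[φ1→X10] = [1, 0, 0]
r1 m[φ2→X11] = [1, 3, 2]
r1 m[φ2→X4] = [2, 3, 1]
r1 m[φ3→X10] = [0, 3, 0]
r1 m[φ3→X15] = [0, 2, 0]
r1 m[φ4→X11] = [1, 0, 2]
r1 m[φ4→X6] = [2, 4, 0]
r1 m[φ5→X11] = [2, 4, 0]
r1 m[φ5→X9] = [6, 0, 2]
r1 m[φ6→X11] = [0, 1, 3]
r1 m[φ6→X15] = [3, 0, 0]
r1 m[X3→φ0] = [0, 0, 0]
r1 m[X3→φ1] = [0, 0, 0]
r1 m[X11→φ0] = [0, 0, 0]
r1 m[X11→φ2] = [0, 0, 0]
r1 m[X11→φ4] = [0, 0, 0]
r1 m[X11→φ5] = [0, 0, 0]
r1 m[X11→φ6] = [0, 0, 0]
r1 m[X10→φ1] = [0, 0, 0]
r1 m[X10→φ3] = [0, 0, 0]
r1 m[X4→φ2] = [0, 0, 0]
r1 m[X15→φ3] = [0, 0, 0]
r1 m[X15→φ6] = [0, 0, 0]
r1 m[X9→φ5] = [0, 0, 0]
r1 m[X6→φ4] = [0, 0, 0]
r2 m[φ0→X3] = [0, 2, 2]
r2 m[φ0→X11] = [0, 3, 2]
r2 m[φ1→X3] = [0, 0, 1]
r2 m[φ1→X10] = [1, 0, 0]
r2 m[φ2→X11] = [1, 3, 2]
r2 m[φ2→X4] = [2, 3, 1]
r2 m[φ3→X10] = [0, 3, 0]
r2 m[φ3→X15] = [0, 2, 0]
r2 m[φ4→X11] = [1, 0, 2]
r2 m[φ4→X6] = [2, 4, 0]
r2 m[φ5→X11] = [2, 4, 0]
r2 m[φ5→X9] = [6, 0, 2]
r2 m[φ6→X11] = [0, 1, 3]
r2 m[φ6→X15] = [3, 0, 0]
r2 m[X3→φ0] = [0, 0, 1]
r2 m[X3→φ1] = [0, 2, 2]
r2 m[X11→φ0] = [4, 8, 7]
r2 m[X11→φ2] = [3, 8, 7]
r2 m[X11→φ4] = [3, 11, 7]
r2 m[X11→φ5] = [2, 7, 9]
r2 m[X11→φ6] = [4, 10, 6]
r2 m[X10→φ1] = [0, 3, 0]
r2 m[X10→φ3] = [1, 0, 0]
r2 m[X4→φ2] = [0, 0, 0]
r2 m[X15→φ3] = [3, 0, 0]
r2 m[X15→φ6] = [0, 2, 0]
r2 m[X9→φ5] = [0, 0, 0]
r2 m[X6→φ4] = [0, 0, 0]
r3 m[φ0→X3] = [4, 9, 6]
r3 m[φ0→X11] = [0, 3, 2]
r3 m[φ1→X3] = [0, 2, 1]
r3 m[φ1→X10] = [2, 2, 0]
r3 m[φ2→X11] = [1, 3, 2]
r3 m[φ2→X4] = [9, 9, 4]
r3 m[φ3→X10] = [3, 3, 0]
r3 m[φ3→X15] = [1, 2, 0]
r3 m[φ4→X11] = [1, 0, 2]
r3 m[φ4→X6] = [9, 7, 4]
r3 m[φ5→X11] = [2, 4, 0]
r3 m[φ5→X9] = [9, 5, 4]
r3 m[φ6→X11] = [0, 1, 3]
r3 m[φ6→X15] = [9, 4, 4]
r3 m[X3→φ0] = [0, 0, 1]
r3 m[X3→φ1] = [0, 2, 2]
r3 m[X11→φ0] = [4, 8, 7]
r3 m[X11→φ2] = [3, 8, 7]
r3 m[X11→φ4] = [3, 11, 7]
r3 m[X11→φ5] = [2, 7, 9]
r3 m[X11→φ6] = [4, 10, 6]
r3 m[X10→φ1] = [0, 3, 0]
r3 m[X10→φ3] = [1, 0, 0]
r3 m[X4→φ2] = [0, 0, 0]
r3 m[X15→φ3] = [3, 0, 0]
r3 m[X15→φ6] = [0, 2, 0]
r3 m[X9→φ5] = [0, 0, 0]
r3 m[X6→φ4] = [0, 0, 0]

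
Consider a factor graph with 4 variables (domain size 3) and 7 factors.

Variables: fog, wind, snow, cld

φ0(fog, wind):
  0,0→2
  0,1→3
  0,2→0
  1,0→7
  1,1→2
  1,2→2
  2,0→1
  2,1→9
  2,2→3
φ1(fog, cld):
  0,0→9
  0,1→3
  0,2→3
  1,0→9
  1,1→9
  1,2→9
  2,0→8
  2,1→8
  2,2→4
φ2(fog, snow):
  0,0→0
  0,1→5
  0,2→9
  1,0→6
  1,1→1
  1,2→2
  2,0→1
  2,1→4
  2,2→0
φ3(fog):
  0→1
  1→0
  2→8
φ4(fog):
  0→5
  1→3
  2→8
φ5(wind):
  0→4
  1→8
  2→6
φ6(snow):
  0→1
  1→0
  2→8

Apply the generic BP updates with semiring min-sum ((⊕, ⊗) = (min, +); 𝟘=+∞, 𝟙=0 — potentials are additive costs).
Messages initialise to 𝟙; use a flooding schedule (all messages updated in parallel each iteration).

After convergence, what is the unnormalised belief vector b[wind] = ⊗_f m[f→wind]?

init: all messages = 𝟙 over 3 values
r1 m[φ0→fog] = [0, 2, 1]
r1 m[φ0→wind] = [1, 2, 0]
r1 m[φ1→fog] = [3, 9, 4]
r1 m[φ1→cld] = [8, 3, 3]
r1 m[φ2→fog] = [0, 1, 0]
r1 m[φ2→snow] = [0, 1, 0]
r1 m[φ3→fog] = [1, 0, 8]
r1 m[φ4→fog] = [5, 3, 8]
r1 m[φ5→wind] = [4, 8, 6]
r1 m[φ6→snow] = [1, 0, 8]
r1 m[fog→φ0] = [0, 0, 0]
r1 m[fog→φ1] = [0, 0, 0]
r1 m[fog→φ2] = [0, 0, 0]
r1 m[fog→φ3] = [0, 0, 0]
r1 m[fog→φ4] = [0, 0, 0]
r1 m[wind→φ0] = [0, 0, 0]
r1 m[wind→φ5] = [0, 0, 0]
r1 m[snow→φ2] = [0, 0, 0]
r1 m[snow→φ6] = [0, 0, 0]
r1 m[cld→φ1] = [0, 0, 0]
r2 m[φ0→fog] = [0, 2, 1]
r2 m[φ0→wind] = [1, 2, 0]
r2 m[φ1→fog] = [3, 9, 4]
r2 m[φ1→cld] = [8, 3, 3]
r2 m[φ2→fog] = [0, 1, 0]
r2 m[φ2→snow] = [0, 1, 0]
r2 m[φ3→fog] = [1, 0, 8]
r2 m[φ4→fog] = [5, 3, 8]
r2 m[φ5→wind] = [4, 8, 6]
r2 m[φ6→snow] = [1, 0, 8]
r2 m[fog→φ0] = [9, 13, 20]
r2 m[fog→φ1] = [6, 6, 17]
r2 m[fog→φ2] = [9, 14, 21]
r2 m[fog→φ3] = [8, 15, 13]
r2 m[fog→φ4] = [4, 12, 13]
r2 m[wind→φ0] = [4, 8, 6]
r2 m[wind→φ5] = [1, 2, 0]
r2 m[snow→φ2] = [1, 0, 8]
r2 m[snow→φ6] = [0, 1, 0]
r2 m[cld→φ1] = [0, 0, 0]
r3 m[φ0→fog] = [6, 8, 5]
r3 m[φ0→wind] = [11, 12, 9]
r3 m[φ1→fog] = [3, 9, 4]
r3 m[φ1→cld] = [15, 9, 9]
r3 m[φ2→fog] = [1, 1, 2]
r3 m[φ2→snow] = [9, 14, 16]
r3 m[φ3→fog] = [1, 0, 8]
r3 m[φ4→fog] = [5, 3, 8]
r3 m[φ5→wind] = [4, 8, 6]
r3 m[φ6→snow] = [1, 0, 8]
r3 m[fog→φ0] = [9, 13, 20]
r3 m[fog→φ1] = [6, 6, 17]
r3 m[fog→φ2] = [9, 14, 21]
r3 m[fog→φ3] = [8, 15, 13]
r3 m[fog→φ4] = [4, 12, 13]
r3 m[wind→φ0] = [4, 8, 6]
r3 m[wind→φ5] = [1, 2, 0]
r3 m[snow→φ2] = [1, 0, 8]
r3 m[snow→φ6] = [0, 1, 0]
r3 m[cld→φ1] = [0, 0, 0]
r4 m[φ0→fog] = [6, 8, 5]
r4 m[φ0→wind] = [11, 12, 9]
r4 m[φ1→fog] = [3, 9, 4]
r4 m[φ1→cld] = [15, 9, 9]
r4 m[φ2→fog] = [1, 1, 2]
r4 m[φ2→snow] = [9, 14, 16]
r4 m[φ3→fog] = [1, 0, 8]
r4 m[φ4→fog] = [5, 3, 8]
r4 m[φ5→wind] = [4, 8, 6]
r4 m[φ6→snow] = [1, 0, 8]
r4 m[fog→φ0] = [10, 13, 22]
r4 m[fog→φ1] = [13, 12, 23]
r4 m[fog→φ2] = [15, 20, 25]
r4 m[fog→φ3] = [15, 21, 19]
r4 m[fog→φ4] = [11, 18, 19]
r4 m[wind→φ0] = [4, 8, 6]
r4 m[wind→φ5] = [11, 12, 9]
r4 m[snow→φ2] = [1, 0, 8]
r4 m[snow→φ6] = [9, 14, 16]
r4 m[cld→φ1] = [0, 0, 0]
r5 m[φ0→fog] = [6, 8, 5]
r5 m[φ0→wind] = [12, 13, 10]
r5 m[φ1→fog] = [3, 9, 4]
r5 m[φ1→cld] = [21, 16, 16]
r5 m[φ2→fog] = [1, 1, 2]
r5 m[φ2→snow] = [15, 20, 22]
r5 m[φ3→fog] = [1, 0, 8]
r5 m[φ4→fog] = [5, 3, 8]
r5 m[φ5→wind] = [4, 8, 6]
r5 m[φ6→snow] = [1, 0, 8]
r5 m[fog→φ0] = [10, 13, 22]
r5 m[fog→φ1] = [13, 12, 23]
r5 m[fog→φ2] = [15, 20, 25]
r5 m[fog→φ3] = [15, 21, 19]
r5 m[fog→φ4] = [11, 18, 19]
r5 m[wind→φ0] = [4, 8, 6]
r5 m[wind→φ5] = [11, 12, 9]
r5 m[snow→φ2] = [1, 0, 8]
r5 m[snow→φ6] = [9, 14, 16]
r5 m[cld→φ1] = [0, 0, 0]
r6 m[φ0→fog] = [6, 8, 5]
r6 m[φ0→wind] = [12, 13, 10]
r6 m[φ1→fog] = [3, 9, 4]
r6 m[φ1→cld] = [21, 16, 16]
r6 m[φ2→fog] = [1, 1, 2]
r6 m[φ2→snow] = [15, 20, 22]
r6 m[φ3→fog] = [1, 0, 8]
r6 m[φ4→fog] = [5, 3, 8]
r6 m[φ5→wind] = [4, 8, 6]
r6 m[φ6→snow] = [1, 0, 8]
r6 m[fog→φ0] = [10, 13, 22]
r6 m[fog→φ1] = [13, 12, 23]
r6 m[fog→φ2] = [15, 20, 25]
r6 m[fog→φ3] = [15, 21, 19]
r6 m[fog→φ4] = [11, 18, 19]
r6 m[wind→φ0] = [4, 8, 6]
r6 m[wind→φ5] = [12, 13, 10]
r6 m[snow→φ2] = [1, 0, 8]
r6 m[snow→φ6] = [15, 20, 22]
r6 m[cld→φ1] = [0, 0, 0]
r7 m[φ0→fog] = [6, 8, 5]
r7 m[φ0→wind] = [12, 13, 10]
r7 m[φ1→fog] = [3, 9, 4]
r7 m[φ1→cld] = [21, 16, 16]
r7 m[φ2→fog] = [1, 1, 2]
r7 m[φ2→snow] = [15, 20, 22]
r7 m[φ3→fog] = [1, 0, 8]
r7 m[φ4→fog] = [5, 3, 8]
r7 m[φ5→wind] = [4, 8, 6]
r7 m[φ6→snow] = [1, 0, 8]
r7 m[fog→φ0] = [10, 13, 22]
r7 m[fog→φ1] = [13, 12, 23]
r7 m[fog→φ2] = [15, 20, 25]
r7 m[fog→φ3] = [15, 21, 19]
r7 m[fog→φ4] = [11, 18, 19]
r7 m[wind→φ0] = [4, 8, 6]
r7 m[wind→φ5] = [12, 13, 10]
r7 m[snow→φ2] = [1, 0, 8]
r7 m[snow→φ6] = [15, 20, 22]
r7 m[cld→φ1] = [0, 0, 0]
fixed point reached at round 7
b[wind] = ⊗ incoming = [16, 21, 16]

b[wind] = [16, 21, 16]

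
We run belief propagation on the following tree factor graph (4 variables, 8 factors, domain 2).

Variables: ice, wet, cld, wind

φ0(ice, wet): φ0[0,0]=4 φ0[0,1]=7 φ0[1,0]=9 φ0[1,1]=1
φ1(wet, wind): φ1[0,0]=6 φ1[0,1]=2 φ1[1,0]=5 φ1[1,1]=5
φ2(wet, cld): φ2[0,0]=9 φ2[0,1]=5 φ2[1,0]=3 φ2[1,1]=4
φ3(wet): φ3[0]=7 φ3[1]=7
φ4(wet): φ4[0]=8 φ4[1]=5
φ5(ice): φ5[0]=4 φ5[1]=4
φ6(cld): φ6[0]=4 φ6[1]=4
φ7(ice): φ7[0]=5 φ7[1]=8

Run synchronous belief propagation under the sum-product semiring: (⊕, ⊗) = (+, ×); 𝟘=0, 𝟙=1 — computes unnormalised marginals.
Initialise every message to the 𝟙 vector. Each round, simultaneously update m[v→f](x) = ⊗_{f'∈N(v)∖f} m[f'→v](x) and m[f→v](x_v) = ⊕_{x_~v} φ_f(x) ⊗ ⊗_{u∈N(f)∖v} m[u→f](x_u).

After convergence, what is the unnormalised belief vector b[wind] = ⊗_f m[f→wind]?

b[wind] = [7767088, 3150896]

init: all messages = 𝟙 over 2 values
r1 m[φ0→ice] = [11, 10]
r1 m[φ0→wet] = [13, 8]
r1 m[φ1→wet] = [8, 10]
r1 m[φ1→wind] = [11, 7]
r1 m[φ2→wet] = [14, 7]
r1 m[φ2→cld] = [12, 9]
r1 m[φ3→wet] = [7, 7]
r1 m[φ4→wet] = [8, 5]
r1 m[φ5→ice] = [4, 4]
r1 m[φ6→cld] = [4, 4]
r1 m[φ7→ice] = [5, 8]
r1 m[ice→φ0] = [1, 1]
r1 m[ice→φ5] = [1, 1]
r1 m[ice→φ7] = [1, 1]
r1 m[wet→φ0] = [1, 1]
r1 m[wet→φ1] = [1, 1]
r1 m[wet→φ2] = [1, 1]
r1 m[wet→φ3] = [1, 1]
r1 m[wet→φ4] = [1, 1]
r1 m[cld→φ2] = [1, 1]
r1 m[cld→φ6] = [1, 1]
r1 m[wind→φ1] = [1, 1]
r2 m[φ0→ice] = [11, 10]
r2 m[φ0→wet] = [13, 8]
r2 m[φ1→wet] = [8, 10]
r2 m[φ1→wind] = [11, 7]
r2 m[φ2→wet] = [14, 7]
r2 m[φ2→cld] = [12, 9]
r2 m[φ3→wet] = [7, 7]
r2 m[φ4→wet] = [8, 5]
r2 m[φ5→ice] = [4, 4]
r2 m[φ6→cld] = [4, 4]
r2 m[φ7→ice] = [5, 8]
r2 m[ice→φ0] = [20, 32]
r2 m[ice→φ5] = [55, 80]
r2 m[ice→φ7] = [44, 40]
r2 m[wet→φ0] = [6272, 2450]
r2 m[wet→φ1] = [10192, 1960]
r2 m[wet→φ2] = [5824, 2800]
r2 m[wet→φ3] = [11648, 2800]
r2 m[wet→φ4] = [10192, 3920]
r2 m[cld→φ2] = [4, 4]
r2 m[cld→φ6] = [12, 9]
r2 m[wind→φ1] = [1, 1]
r3 m[φ0→ice] = [42238, 58898]
r3 m[φ0→wet] = [368, 172]
r3 m[φ1→wet] = [8, 10]
r3 m[φ1→wind] = [70952, 30184]
r3 m[φ2→wet] = [56, 28]
r3 m[φ2→cld] = [60816, 40320]
r3 m[φ3→wet] = [7, 7]
r3 m[φ4→wet] = [8, 5]
r3 m[φ5→ice] = [4, 4]
r3 m[φ6→cld] = [4, 4]
r3 m[φ7→ice] = [5, 8]
r3 m[ice→φ0] = [20, 32]
r3 m[ice→φ5] = [55, 80]
r3 m[ice→φ7] = [44, 40]
r3 m[wet→φ0] = [6272, 2450]
r3 m[wet→φ1] = [10192, 1960]
r3 m[wet→φ2] = [5824, 2800]
r3 m[wet→φ3] = [11648, 2800]
r3 m[wet→φ4] = [10192, 3920]
r3 m[cld→φ2] = [4, 4]
r3 m[cld→φ6] = [12, 9]
r3 m[wind→φ1] = [1, 1]
r4 m[φ0→ice] = [42238, 58898]
r4 m[φ0→wet] = [368, 172]
r4 m[φ1→wet] = [8, 10]
r4 m[φ1→wind] = [70952, 30184]
r4 m[φ2→wet] = [56, 28]
r4 m[φ2→cld] = [60816, 40320]
r4 m[φ3→wet] = [7, 7]
r4 m[φ4→wet] = [8, 5]
r4 m[φ5→ice] = [4, 4]
r4 m[φ6→cld] = [4, 4]
r4 m[φ7→ice] = [5, 8]
r4 m[ice→φ0] = [20, 32]
r4 m[ice→φ5] = [211190, 471184]
r4 m[ice→φ7] = [168952, 235592]
r4 m[wet→φ0] = [25088, 9800]
r4 m[wet→φ1] = [1154048, 168560]
r4 m[wet→φ2] = [164864, 60200]
r4 m[wet→φ3] = [1318912, 240800]
r4 m[wet→φ4] = [1154048, 337120]
r4 m[cld→φ2] = [4, 4]
r4 m[cld→φ6] = [60816, 40320]
r4 m[wind→φ1] = [1, 1]
r5 m[φ0→ice] = [168952, 235592]
r5 m[φ0→wet] = [368, 172]
r5 m[φ1→wet] = [8, 10]
r5 m[φ1→wind] = [7767088, 3150896]
r5 m[φ2→wet] = [56, 28]
r5 m[φ2→cld] = [1664376, 1065120]
r5 m[φ3→wet] = [7, 7]
r5 m[φ4→wet] = [8, 5]
r5 m[φ5→ice] = [4, 4]
r5 m[φ6→cld] = [4, 4]
r5 m[φ7→ice] = [5, 8]
r5 m[ice→φ0] = [20, 32]
r5 m[ice→φ5] = [211190, 471184]
r5 m[ice→φ7] = [168952, 235592]
r5 m[wet→φ0] = [25088, 9800]
r5 m[wet→φ1] = [1154048, 168560]
r5 m[wet→φ2] = [164864, 60200]
r5 m[wet→φ3] = [1318912, 240800]
r5 m[wet→φ4] = [1154048, 337120]
r5 m[cld→φ2] = [4, 4]
r5 m[cld→φ6] = [60816, 40320]
r5 m[wind→φ1] = [1, 1]
r6 m[φ0→ice] = [168952, 235592]
r6 m[φ0→wet] = [368, 172]
r6 m[φ1→wet] = [8, 10]
r6 m[φ1→wind] = [7767088, 3150896]
r6 m[φ2→wet] = [56, 28]
r6 m[φ2→cld] = [1664376, 1065120]
r6 m[φ3→wet] = [7, 7]
r6 m[φ4→wet] = [8, 5]
r6 m[φ5→ice] = [4, 4]
r6 m[φ6→cld] = [4, 4]
r6 m[φ7→ice] = [5, 8]
r6 m[ice→φ0] = [20, 32]
r6 m[ice→φ5] = [844760, 1884736]
r6 m[ice→φ7] = [675808, 942368]
r6 m[wet→φ0] = [25088, 9800]
r6 m[wet→φ1] = [1154048, 168560]
r6 m[wet→φ2] = [164864, 60200]
r6 m[wet→φ3] = [1318912, 240800]
r6 m[wet→φ4] = [1154048, 337120]
r6 m[cld→φ2] = [4, 4]
r6 m[cld→φ6] = [1664376, 1065120]
r6 m[wind→φ1] = [1, 1]
r7 m[φ0→ice] = [168952, 235592]
r7 m[φ0→wet] = [368, 172]
r7 m[φ1→wet] = [8, 10]
r7 m[φ1→wind] = [7767088, 3150896]
r7 m[φ2→wet] = [56, 28]
r7 m[φ2→cld] = [1664376, 1065120]
r7 m[φ3→wet] = [7, 7]
r7 m[φ4→wet] = [8, 5]
r7 m[φ5→ice] = [4, 4]
r7 m[φ6→cld] = [4, 4]
r7 m[φ7→ice] = [5, 8]
r7 m[ice→φ0] = [20, 32]
r7 m[ice→φ5] = [844760, 1884736]
r7 m[ice→φ7] = [675808, 942368]
r7 m[wet→φ0] = [25088, 9800]
r7 m[wet→φ1] = [1154048, 168560]
r7 m[wet→φ2] = [164864, 60200]
r7 m[wet→φ3] = [1318912, 240800]
r7 m[wet→φ4] = [1154048, 337120]
r7 m[cld→φ2] = [4, 4]
r7 m[cld→φ6] = [1664376, 1065120]
r7 m[wind→φ1] = [1, 1]
fixed point reached at round 7
b[wind] = ⊗ incoming = [7767088, 3150896]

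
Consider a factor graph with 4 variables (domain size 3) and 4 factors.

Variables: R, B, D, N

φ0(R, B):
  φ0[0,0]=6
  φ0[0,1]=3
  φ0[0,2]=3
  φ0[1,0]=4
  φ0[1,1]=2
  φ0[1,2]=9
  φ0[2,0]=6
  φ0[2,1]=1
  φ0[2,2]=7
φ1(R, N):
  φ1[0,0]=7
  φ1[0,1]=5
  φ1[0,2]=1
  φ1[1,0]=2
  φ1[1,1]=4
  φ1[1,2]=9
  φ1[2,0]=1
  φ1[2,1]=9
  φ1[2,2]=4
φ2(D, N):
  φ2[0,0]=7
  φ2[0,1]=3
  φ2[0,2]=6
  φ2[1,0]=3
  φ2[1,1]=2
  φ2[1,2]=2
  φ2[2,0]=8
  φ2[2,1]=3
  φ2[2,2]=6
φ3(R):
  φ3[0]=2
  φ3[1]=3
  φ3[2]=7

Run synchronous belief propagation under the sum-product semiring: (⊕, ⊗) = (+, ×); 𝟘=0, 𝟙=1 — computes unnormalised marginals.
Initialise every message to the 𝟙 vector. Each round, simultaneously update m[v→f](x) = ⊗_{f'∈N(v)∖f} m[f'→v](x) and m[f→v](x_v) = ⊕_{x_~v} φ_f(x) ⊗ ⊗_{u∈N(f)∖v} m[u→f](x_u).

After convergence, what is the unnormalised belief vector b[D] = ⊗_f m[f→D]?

b[D] = [10964, 5074, 11320]

init: all messages = 𝟙 over 3 values
r1 m[φ0→R] = [12, 15, 14]
r1 m[φ0→B] = [16, 6, 19]
r1 m[φ1→R] = [13, 15, 14]
r1 m[φ1→N] = [10, 18, 14]
r1 m[φ2→D] = [16, 7, 17]
r1 m[φ2→N] = [18, 8, 14]
r1 m[φ3→R] = [2, 3, 7]
r1 m[R→φ0] = [1, 1, 1]
r1 m[R→φ1] = [1, 1, 1]
r1 m[R→φ3] = [1, 1, 1]
r1 m[B→φ0] = [1, 1, 1]
r1 m[D→φ2] = [1, 1, 1]
r1 m[N→φ1] = [1, 1, 1]
r1 m[N→φ2] = [1, 1, 1]
r2 m[φ0→R] = [12, 15, 14]
r2 m[φ0→B] = [16, 6, 19]
r2 m[φ1→R] = [13, 15, 14]
r2 m[φ1→N] = [10, 18, 14]
r2 m[φ2→D] = [16, 7, 17]
r2 m[φ2→N] = [18, 8, 14]
r2 m[φ3→R] = [2, 3, 7]
r2 m[R→φ0] = [26, 45, 98]
r2 m[R→φ1] = [24, 45, 98]
r2 m[R→φ3] = [156, 225, 196]
r2 m[B→φ0] = [1, 1, 1]
r2 m[D→φ2] = [1, 1, 1]
r2 m[N→φ1] = [18, 8, 14]
r2 m[N→φ2] = [10, 18, 14]
r3 m[φ0→R] = [12, 15, 14]
r3 m[φ0→B] = [924, 266, 1169]
r3 m[φ1→R] = [180, 194, 146]
r3 m[φ1→N] = [356, 1182, 821]
r3 m[φ2→D] = [208, 94, 218]
r3 m[φ2→N] = [18, 8, 14]
r3 m[φ3→R] = [2, 3, 7]
r3 m[R→φ0] = [26, 45, 98]
r3 m[R→φ1] = [24, 45, 98]
r3 m[R→φ3] = [156, 225, 196]
r3 m[B→φ0] = [1, 1, 1]
r3 m[D→φ2] = [1, 1, 1]
r3 m[N→φ1] = [18, 8, 14]
r3 m[N→φ2] = [10, 18, 14]
r4 m[φ0→R] = [12, 15, 14]
r4 m[φ0→B] = [924, 266, 1169]
r4 m[φ1→R] = [180, 194, 146]
r4 m[φ1→N] = [356, 1182, 821]
r4 m[φ2→D] = [208, 94, 218]
r4 m[φ2→N] = [18, 8, 14]
r4 m[φ3→R] = [2, 3, 7]
r4 m[R→φ0] = [360, 582, 1022]
r4 m[R→φ1] = [24, 45, 98]
r4 m[R→φ3] = [2160, 2910, 2044]
r4 m[B→φ0] = [1, 1, 1]
r4 m[D→φ2] = [1, 1, 1]
r4 m[N→φ1] = [18, 8, 14]
r4 m[N→φ2] = [356, 1182, 821]
r5 m[φ0→R] = [12, 15, 14]
r5 m[φ0→B] = [10620, 3266, 13472]
r5 m[φ1→R] = [180, 194, 146]
r5 m[φ1→N] = [356, 1182, 821]
r5 m[φ2→D] = [10964, 5074, 11320]
r5 m[φ2→N] = [18, 8, 14]
r5 m[φ3→R] = [2, 3, 7]
r5 m[R→φ0] = [360, 582, 1022]
r5 m[R→φ1] = [24, 45, 98]
r5 m[R→φ3] = [2160, 2910, 2044]
r5 m[B→φ0] = [1, 1, 1]
r5 m[D→φ2] = [1, 1, 1]
r5 m[N→φ1] = [18, 8, 14]
r5 m[N→φ2] = [356, 1182, 821]
r6 m[φ0→R] = [12, 15, 14]
r6 m[φ0→B] = [10620, 3266, 13472]
r6 m[φ1→R] = [180, 194, 146]
r6 m[φ1→N] = [356, 1182, 821]
r6 m[φ2→D] = [10964, 5074, 11320]
r6 m[φ2→N] = [18, 8, 14]
r6 m[φ3→R] = [2, 3, 7]
r6 m[R→φ0] = [360, 582, 1022]
r6 m[R→φ1] = [24, 45, 98]
r6 m[R→φ3] = [2160, 2910, 2044]
r6 m[B→φ0] = [1, 1, 1]
r6 m[D→φ2] = [1, 1, 1]
r6 m[N→φ1] = [18, 8, 14]
r6 m[N→φ2] = [356, 1182, 821]
fixed point reached at round 6
b[D] = ⊗ incoming = [10964, 5074, 11320]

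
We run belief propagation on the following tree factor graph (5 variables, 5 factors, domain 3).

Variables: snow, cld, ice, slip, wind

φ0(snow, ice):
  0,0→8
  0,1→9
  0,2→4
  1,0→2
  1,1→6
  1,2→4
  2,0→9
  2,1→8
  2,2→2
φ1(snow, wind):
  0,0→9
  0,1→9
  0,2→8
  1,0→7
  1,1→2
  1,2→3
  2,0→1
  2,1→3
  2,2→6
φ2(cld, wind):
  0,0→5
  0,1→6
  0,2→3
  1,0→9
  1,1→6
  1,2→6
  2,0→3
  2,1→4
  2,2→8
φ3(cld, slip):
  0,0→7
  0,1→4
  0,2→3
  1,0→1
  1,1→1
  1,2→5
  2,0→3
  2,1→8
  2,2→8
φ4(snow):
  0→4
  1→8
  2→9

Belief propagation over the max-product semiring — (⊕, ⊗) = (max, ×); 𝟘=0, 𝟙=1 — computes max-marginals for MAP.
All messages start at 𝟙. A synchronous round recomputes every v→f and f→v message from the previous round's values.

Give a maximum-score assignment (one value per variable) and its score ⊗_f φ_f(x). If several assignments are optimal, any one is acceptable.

assignment: (snow=2, cld=2, ice=0, slip=1, wind=2); score = 31104

init: all messages = 𝟙 over 3 values
r1 m[φ0→snow] = [9, 6, 9]
r1 m[φ0→ice] = [9, 9, 4]
r1 m[φ1→snow] = [9, 7, 6]
r1 m[φ1→wind] = [9, 9, 8]
r1 m[φ2→cld] = [6, 9, 8]
r1 m[φ2→wind] = [9, 6, 8]
r1 m[φ3→cld] = [7, 5, 8]
r1 m[φ3→slip] = [7, 8, 8]
r1 m[φ4→snow] = [4, 8, 9]
r1 m[snow→φ0] = [1, 1, 1]
r1 m[snow→φ1] = [1, 1, 1]
r1 m[snow→φ4] = [1, 1, 1]
r1 m[cld→φ2] = [1, 1, 1]
r1 m[cld→φ3] = [1, 1, 1]
r1 m[ice→φ0] = [1, 1, 1]
r1 m[slip→φ3] = [1, 1, 1]
r1 m[wind→φ1] = [1, 1, 1]
r1 m[wind→φ2] = [1, 1, 1]
r2 m[φ0→snow] = [9, 6, 9]
r2 m[φ0→ice] = [9, 9, 4]
r2 m[φ1→snow] = [9, 7, 6]
r2 m[φ1→wind] = [9, 9, 8]
r2 m[φ2→cld] = [6, 9, 8]
r2 m[φ2→wind] = [9, 6, 8]
r2 m[φ3→cld] = [7, 5, 8]
r2 m[φ3→slip] = [7, 8, 8]
r2 m[φ4→snow] = [4, 8, 9]
r2 m[snow→φ0] = [36, 56, 54]
r2 m[snow→φ1] = [36, 48, 81]
r2 m[snow→φ4] = [81, 42, 54]
r2 m[cld→φ2] = [7, 5, 8]
r2 m[cld→φ3] = [6, 9, 8]
r2 m[ice→φ0] = [1, 1, 1]
r2 m[slip→φ3] = [1, 1, 1]
r2 m[wind→φ1] = [9, 6, 8]
r2 m[wind→φ2] = [9, 9, 8]
r3 m[φ0→snow] = [9, 6, 9]
r3 m[φ0→ice] = [486, 432, 224]
r3 m[φ1→snow] = [81, 63, 48]
r3 m[φ1→wind] = [336, 324, 486]
r3 m[φ2→cld] = [54, 81, 64]
r3 m[φ2→wind] = [45, 42, 64]
r3 m[φ3→cld] = [7, 5, 8]
r3 m[φ3→slip] = [42, 64, 64]
r3 m[φ4→snow] = [4, 8, 9]
r3 m[snow→φ0] = [36, 56, 54]
r3 m[snow→φ1] = [36, 48, 81]
r3 m[snow→φ4] = [81, 42, 54]
r3 m[cld→φ2] = [7, 5, 8]
r3 m[cld→φ3] = [6, 9, 8]
r3 m[ice→φ0] = [1, 1, 1]
r3 m[slip→φ3] = [1, 1, 1]
r3 m[wind→φ1] = [9, 6, 8]
r3 m[wind→φ2] = [9, 9, 8]
r4 m[φ0→snow] = [9, 6, 9]
r4 m[φ0→ice] = [486, 432, 224]
r4 m[φ1→snow] = [81, 63, 48]
r4 m[φ1→wind] = [336, 324, 486]
r4 m[φ2→cld] = [54, 81, 64]
r4 m[φ2→wind] = [45, 42, 64]
r4 m[φ3→cld] = [7, 5, 8]
r4 m[φ3→slip] = [42, 64, 64]
r4 m[φ4→snow] = [4, 8, 9]
r4 m[snow→φ0] = [324, 504, 432]
r4 m[snow→φ1] = [36, 48, 81]
r4 m[snow→φ4] = [729, 378, 432]
r4 m[cld→φ2] = [7, 5, 8]
r4 m[cld→φ3] = [54, 81, 64]
r4 m[ice→φ0] = [1, 1, 1]
r4 m[slip→φ3] = [1, 1, 1]
r4 m[wind→φ1] = [45, 42, 64]
r4 m[wind→φ2] = [336, 324, 486]
r5 m[φ0→snow] = [9, 6, 9]
r5 m[φ0→ice] = [3888, 3456, 2016]
r5 m[φ1→snow] = [512, 315, 384]
r5 m[φ1→wind] = [336, 324, 486]
r5 m[φ2→cld] = [1944, 3024, 3888]
r5 m[φ2→wind] = [45, 42, 64]
r5 m[φ3→cld] = [7, 5, 8]
r5 m[φ3→slip] = [378, 512, 512]
r5 m[φ4→snow] = [4, 8, 9]
r5 m[snow→φ0] = [324, 504, 432]
r5 m[snow→φ1] = [36, 48, 81]
r5 m[snow→φ4] = [729, 378, 432]
r5 m[cld→φ2] = [7, 5, 8]
r5 m[cld→φ3] = [54, 81, 64]
r5 m[ice→φ0] = [1, 1, 1]
r5 m[slip→φ3] = [1, 1, 1]
r5 m[wind→φ1] = [45, 42, 64]
r5 m[wind→φ2] = [336, 324, 486]
r6 m[φ0→snow] = [9, 6, 9]
r6 m[φ0→ice] = [3888, 3456, 2016]
r6 m[φ1→snow] = [512, 315, 384]
r6 m[φ1→wind] = [336, 324, 486]
r6 m[φ2→cld] = [1944, 3024, 3888]
r6 m[φ2→wind] = [45, 42, 64]
r6 m[φ3→cld] = [7, 5, 8]
r6 m[φ3→slip] = [378, 512, 512]
r6 m[φ4→snow] = [4, 8, 9]
r6 m[snow→φ0] = [2048, 2520, 3456]
r6 m[snow→φ1] = [36, 48, 81]
r6 m[snow→φ4] = [4608, 1890, 3456]
r6 m[cld→φ2] = [7, 5, 8]
r6 m[cld→φ3] = [1944, 3024, 3888]
r6 m[ice→φ0] = [1, 1, 1]
r6 m[slip→φ3] = [1, 1, 1]
r6 m[wind→φ1] = [45, 42, 64]
r6 m[wind→φ2] = [336, 324, 486]
r7 m[φ0→snow] = [9, 6, 9]
r7 m[φ0→ice] = [31104, 27648, 10080]
r7 m[φ1→snow] = [512, 315, 384]
r7 m[φ1→wind] = [336, 324, 486]
r7 m[φ2→cld] = [1944, 3024, 3888]
r7 m[φ2→wind] = [45, 42, 64]
r7 m[φ3→cld] = [7, 5, 8]
r7 m[φ3→slip] = [13608, 31104, 31104]
r7 m[φ4→snow] = [4, 8, 9]
r7 m[snow→φ0] = [2048, 2520, 3456]
r7 m[snow→φ1] = [36, 48, 81]
r7 m[snow→φ4] = [4608, 1890, 3456]
r7 m[cld→φ2] = [7, 5, 8]
r7 m[cld→φ3] = [1944, 3024, 3888]
r7 m[ice→φ0] = [1, 1, 1]
r7 m[slip→φ3] = [1, 1, 1]
r7 m[wind→φ1] = [45, 42, 64]
r7 m[wind→φ2] = [336, 324, 486]
r8 m[φ0→snow] = [9, 6, 9]
r8 m[φ0→ice] = [31104, 27648, 10080]
r8 m[φ1→snow] = [512, 315, 384]
r8 m[φ1→wind] = [336, 324, 486]
r8 m[φ2→cld] = [1944, 3024, 3888]
r8 m[φ2→wind] = [45, 42, 64]
r8 m[φ3→cld] = [7, 5, 8]
r8 m[φ3→slip] = [13608, 31104, 31104]
r8 m[φ4→snow] = [4, 8, 9]
r8 m[snow→φ0] = [2048, 2520, 3456]
r8 m[snow→φ1] = [36, 48, 81]
r8 m[snow→φ4] = [4608, 1890, 3456]
r8 m[cld→φ2] = [7, 5, 8]
r8 m[cld→φ3] = [1944, 3024, 3888]
r8 m[ice→φ0] = [1, 1, 1]
r8 m[slip→φ3] = [1, 1, 1]
r8 m[wind→φ1] = [45, 42, 64]
r8 m[wind→φ2] = [336, 324, 486]
fixed point reached at round 8
traceback from snow: (snow=2, cld=2, ice=0, slip=1, wind=2), score=31104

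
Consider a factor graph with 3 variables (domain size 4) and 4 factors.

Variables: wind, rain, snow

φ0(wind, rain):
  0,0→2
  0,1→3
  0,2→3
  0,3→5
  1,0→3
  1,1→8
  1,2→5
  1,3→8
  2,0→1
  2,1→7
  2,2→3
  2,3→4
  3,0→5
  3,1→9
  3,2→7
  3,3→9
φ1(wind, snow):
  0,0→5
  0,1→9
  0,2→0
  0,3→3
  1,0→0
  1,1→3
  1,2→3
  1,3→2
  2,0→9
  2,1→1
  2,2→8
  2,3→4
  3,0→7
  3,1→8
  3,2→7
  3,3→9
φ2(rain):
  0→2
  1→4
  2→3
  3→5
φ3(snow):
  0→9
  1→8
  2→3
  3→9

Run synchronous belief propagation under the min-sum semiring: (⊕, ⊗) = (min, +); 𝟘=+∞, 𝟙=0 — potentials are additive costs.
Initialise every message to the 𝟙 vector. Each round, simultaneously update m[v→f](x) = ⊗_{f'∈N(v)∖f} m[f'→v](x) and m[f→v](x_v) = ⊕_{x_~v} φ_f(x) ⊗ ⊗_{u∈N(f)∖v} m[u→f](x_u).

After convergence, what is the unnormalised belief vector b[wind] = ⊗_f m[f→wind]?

init: all messages = 𝟙 over 4 values
r1 m[φ0→wind] = [2, 3, 1, 5]
r1 m[φ0→rain] = [1, 3, 3, 4]
r1 m[φ1→wind] = [0, 0, 1, 7]
r1 m[φ1→snow] = [0, 1, 0, 2]
r1 m[φ2→rain] = [2, 4, 3, 5]
r1 m[φ3→snow] = [9, 8, 3, 9]
r1 m[wind→φ0] = [0, 0, 0, 0]
r1 m[wind→φ1] = [0, 0, 0, 0]
r1 m[rain→φ0] = [0, 0, 0, 0]
r1 m[rain→φ2] = [0, 0, 0, 0]
r1 m[snow→φ1] = [0, 0, 0, 0]
r1 m[snow→φ3] = [0, 0, 0, 0]
r2 m[φ0→wind] = [2, 3, 1, 5]
r2 m[φ0→rain] = [1, 3, 3, 4]
r2 m[φ1→wind] = [0, 0, 1, 7]
r2 m[φ1→snow] = [0, 1, 0, 2]
r2 m[φ2→rain] = [2, 4, 3, 5]
r2 m[φ3→snow] = [9, 8, 3, 9]
r2 m[wind→φ0] = [0, 0, 1, 7]
r2 m[wind→φ1] = [2, 3, 1, 5]
r2 m[rain→φ0] = [2, 4, 3, 5]
r2 m[rain→φ2] = [1, 3, 3, 4]
r2 m[snow→φ1] = [9, 8, 3, 9]
r2 m[snow→φ3] = [0, 1, 0, 2]
r3 m[φ0→wind] = [4, 5, 3, 7]
r3 m[φ0→rain] = [2, 3, 3, 5]
r3 m[φ1→wind] = [3, 6, 9, 10]
r3 m[φ1→snow] = [3, 2, 2, 5]
r3 m[φ2→rain] = [2, 4, 3, 5]
r3 m[φ3→snow] = [9, 8, 3, 9]
r3 m[wind→φ0] = [0, 0, 1, 7]
r3 m[wind→φ1] = [2, 3, 1, 5]
r3 m[rain→φ0] = [2, 4, 3, 5]
r3 m[rain→φ2] = [1, 3, 3, 4]
r3 m[snow→φ1] = [9, 8, 3, 9]
r3 m[snow→φ3] = [0, 1, 0, 2]
r4 m[φ0→wind] = [4, 5, 3, 7]
r4 m[φ0→rain] = [2, 3, 3, 5]
r4 m[φ1→wind] = [3, 6, 9, 10]
r4 m[φ1→snow] = [3, 2, 2, 5]
r4 m[φ2→rain] = [2, 4, 3, 5]
r4 m[φ3→snow] = [9, 8, 3, 9]
r4 m[wind→φ0] = [3, 6, 9, 10]
r4 m[wind→φ1] = [4, 5, 3, 7]
r4 m[rain→φ0] = [2, 4, 3, 5]
r4 m[rain→φ2] = [2, 3, 3, 5]
r4 m[snow→φ1] = [9, 8, 3, 9]
r4 m[snow→φ3] = [3, 2, 2, 5]
r5 m[φ0→wind] = [4, 5, 3, 7]
r5 m[φ0→rain] = [5, 6, 6, 8]
r5 m[φ1→wind] = [3, 6, 9, 10]
r5 m[φ1→snow] = [5, 4, 4, 7]
r5 m[φ2→rain] = [2, 4, 3, 5]
r5 m[φ3→snow] = [9, 8, 3, 9]
r5 m[wind→φ0] = [3, 6, 9, 10]
r5 m[wind→φ1] = [4, 5, 3, 7]
r5 m[rain→φ0] = [2, 4, 3, 5]
r5 m[rain→φ2] = [2, 3, 3, 5]
r5 m[snow→φ1] = [9, 8, 3, 9]
r5 m[snow→φ3] = [3, 2, 2, 5]
r6 m[φ0→wind] = [4, 5, 3, 7]
r6 m[φ0→rain] = [5, 6, 6, 8]
r6 m[φ1→wind] = [3, 6, 9, 10]
r6 m[φ1→snow] = [5, 4, 4, 7]
r6 m[φ2→rain] = [2, 4, 3, 5]
r6 m[φ3→snow] = [9, 8, 3, 9]
r6 m[wind→φ0] = [3, 6, 9, 10]
r6 m[wind→φ1] = [4, 5, 3, 7]
r6 m[rain→φ0] = [2, 4, 3, 5]
r6 m[rain→φ2] = [5, 6, 6, 8]
r6 m[snow→φ1] = [9, 8, 3, 9]
r6 m[snow→φ3] = [5, 4, 4, 7]
r7 m[φ0→wind] = [4, 5, 3, 7]
r7 m[φ0→rain] = [5, 6, 6, 8]
r7 m[φ1→wind] = [3, 6, 9, 10]
r7 m[φ1→snow] = [5, 4, 4, 7]
r7 m[φ2→rain] = [2, 4, 3, 5]
r7 m[φ3→snow] = [9, 8, 3, 9]
r7 m[wind→φ0] = [3, 6, 9, 10]
r7 m[wind→φ1] = [4, 5, 3, 7]
r7 m[rain→φ0] = [2, 4, 3, 5]
r7 m[rain→φ2] = [5, 6, 6, 8]
r7 m[snow→φ1] = [9, 8, 3, 9]
r7 m[snow→φ3] = [5, 4, 4, 7]
fixed point reached at round 7
b[wind] = ⊗ incoming = [7, 11, 12, 17]

b[wind] = [7, 11, 12, 17]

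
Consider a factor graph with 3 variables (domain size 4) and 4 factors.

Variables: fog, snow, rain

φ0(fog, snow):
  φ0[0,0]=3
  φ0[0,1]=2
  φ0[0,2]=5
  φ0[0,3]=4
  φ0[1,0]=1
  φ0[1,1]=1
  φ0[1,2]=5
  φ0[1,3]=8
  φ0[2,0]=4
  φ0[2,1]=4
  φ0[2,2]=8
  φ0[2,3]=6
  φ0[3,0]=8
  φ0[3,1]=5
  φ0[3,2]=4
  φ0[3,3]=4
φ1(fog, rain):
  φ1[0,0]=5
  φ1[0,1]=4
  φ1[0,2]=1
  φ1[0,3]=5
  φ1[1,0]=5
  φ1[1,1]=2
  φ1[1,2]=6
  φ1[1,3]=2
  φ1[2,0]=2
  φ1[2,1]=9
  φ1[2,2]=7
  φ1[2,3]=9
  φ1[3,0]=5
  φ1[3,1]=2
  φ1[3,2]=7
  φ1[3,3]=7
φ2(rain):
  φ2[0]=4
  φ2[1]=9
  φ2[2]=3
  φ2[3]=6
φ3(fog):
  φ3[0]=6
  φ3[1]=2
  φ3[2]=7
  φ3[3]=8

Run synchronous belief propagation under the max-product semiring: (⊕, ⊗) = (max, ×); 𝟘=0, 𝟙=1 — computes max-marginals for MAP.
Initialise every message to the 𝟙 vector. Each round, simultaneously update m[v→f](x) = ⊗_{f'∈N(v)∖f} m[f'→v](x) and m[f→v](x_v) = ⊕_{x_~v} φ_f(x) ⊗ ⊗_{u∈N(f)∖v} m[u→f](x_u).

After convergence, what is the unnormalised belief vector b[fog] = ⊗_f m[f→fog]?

b[fog] = [1080, 320, 4536, 2688]

init: all messages = 𝟙 over 4 values
r1 m[φ0→fog] = [5, 8, 8, 8]
r1 m[φ0→snow] = [8, 5, 8, 8]
r1 m[φ1→fog] = [5, 6, 9, 7]
r1 m[φ1→rain] = [5, 9, 7, 9]
r1 m[φ2→rain] = [4, 9, 3, 6]
r1 m[φ3→fog] = [6, 2, 7, 8]
r1 m[fog→φ0] = [1, 1, 1, 1]
r1 m[fog→φ1] = [1, 1, 1, 1]
r1 m[fog→φ3] = [1, 1, 1, 1]
r1 m[snow→φ0] = [1, 1, 1, 1]
r1 m[rain→φ1] = [1, 1, 1, 1]
r1 m[rain→φ2] = [1, 1, 1, 1]
r2 m[φ0→fog] = [5, 8, 8, 8]
r2 m[φ0→snow] = [8, 5, 8, 8]
r2 m[φ1→fog] = [5, 6, 9, 7]
r2 m[φ1→rain] = [5, 9, 7, 9]
r2 m[φ2→rain] = [4, 9, 3, 6]
r2 m[φ3→fog] = [6, 2, 7, 8]
r2 m[fog→φ0] = [30, 12, 63, 56]
r2 m[fog→φ1] = [30, 16, 56, 64]
r2 m[fog→φ3] = [25, 48, 72, 56]
r2 m[snow→φ0] = [1, 1, 1, 1]
r2 m[rain→φ1] = [4, 9, 3, 6]
r2 m[rain→φ2] = [5, 9, 7, 9]
r3 m[φ0→fog] = [5, 8, 8, 8]
r3 m[φ0→snow] = [448, 280, 504, 378]
r3 m[φ1→fog] = [36, 20, 81, 42]
r3 m[φ1→rain] = [320, 504, 448, 504]
r3 m[φ2→rain] = [4, 9, 3, 6]
r3 m[φ3→fog] = [6, 2, 7, 8]
r3 m[fog→φ0] = [30, 12, 63, 56]
r3 m[fog→φ1] = [30, 16, 56, 64]
r3 m[fog→φ3] = [25, 48, 72, 56]
r3 m[snow→φ0] = [1, 1, 1, 1]
r3 m[rain→φ1] = [4, 9, 3, 6]
r3 m[rain→φ2] = [5, 9, 7, 9]
r4 m[φ0→fog] = [5, 8, 8, 8]
r4 m[φ0→snow] = [448, 280, 504, 378]
r4 m[φ1→fog] = [36, 20, 81, 42]
r4 m[φ1→rain] = [320, 504, 448, 504]
r4 m[φ2→rain] = [4, 9, 3, 6]
r4 m[φ3→fog] = [6, 2, 7, 8]
r4 m[fog→φ0] = [216, 40, 567, 336]
r4 m[fog→φ1] = [30, 16, 56, 64]
r4 m[fog→φ3] = [180, 160, 648, 336]
r4 m[snow→φ0] = [1, 1, 1, 1]
r4 m[rain→φ1] = [4, 9, 3, 6]
r4 m[rain→φ2] = [320, 504, 448, 504]
r5 m[φ0→fog] = [5, 8, 8, 8]
r5 m[φ0→snow] = [2688, 2268, 4536, 3402]
r5 m[φ1→fog] = [36, 20, 81, 42]
r5 m[φ1→rain] = [320, 504, 448, 504]
r5 m[φ2→rain] = [4, 9, 3, 6]
r5 m[φ3→fog] = [6, 2, 7, 8]
r5 m[fog→φ0] = [216, 40, 567, 336]
r5 m[fog→φ1] = [30, 16, 56, 64]
r5 m[fog→φ3] = [180, 160, 648, 336]
r5 m[snow→φ0] = [1, 1, 1, 1]
r5 m[rain→φ1] = [4, 9, 3, 6]
r5 m[rain→φ2] = [320, 504, 448, 504]
r6 m[φ0→fog] = [5, 8, 8, 8]
r6 m[φ0→snow] = [2688, 2268, 4536, 3402]
r6 m[φ1→fog] = [36, 20, 81, 42]
r6 m[φ1→rain] = [320, 504, 448, 504]
r6 m[φ2→rain] = [4, 9, 3, 6]
r6 m[φ3→fog] = [6, 2, 7, 8]
r6 m[fog→φ0] = [216, 40, 567, 336]
r6 m[fog→φ1] = [30, 16, 56, 64]
r6 m[fog→φ3] = [180, 160, 648, 336]
r6 m[snow→φ0] = [1, 1, 1, 1]
r6 m[rain→φ1] = [4, 9, 3, 6]
r6 m[rain→φ2] = [320, 504, 448, 504]
fixed point reached at round 6
b[fog] = ⊗ incoming = [1080, 320, 4536, 2688]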